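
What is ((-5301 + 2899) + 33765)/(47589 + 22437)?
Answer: 31363/70026 ≈ 0.44788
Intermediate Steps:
((-5301 + 2899) + 33765)/(47589 + 22437) = (-2402 + 33765)/70026 = 31363*(1/70026) = 31363/70026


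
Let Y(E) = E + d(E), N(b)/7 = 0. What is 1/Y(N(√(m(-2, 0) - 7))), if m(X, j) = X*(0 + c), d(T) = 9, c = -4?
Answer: ⅑ ≈ 0.11111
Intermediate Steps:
m(X, j) = -4*X (m(X, j) = X*(0 - 4) = X*(-4) = -4*X)
N(b) = 0 (N(b) = 7*0 = 0)
Y(E) = 9 + E (Y(E) = E + 9 = 9 + E)
1/Y(N(√(m(-2, 0) - 7))) = 1/(9 + 0) = 1/9 = ⅑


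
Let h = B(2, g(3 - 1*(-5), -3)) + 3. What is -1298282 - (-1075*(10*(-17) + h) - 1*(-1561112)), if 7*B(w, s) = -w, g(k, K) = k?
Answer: -21274583/7 ≈ -3.0392e+6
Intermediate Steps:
B(w, s) = -w/7 (B(w, s) = (-w)/7 = -w/7)
h = 19/7 (h = -⅐*2 + 3 = -2/7 + 3 = 19/7 ≈ 2.7143)
-1298282 - (-1075*(10*(-17) + h) - 1*(-1561112)) = -1298282 - (-1075*(10*(-17) + 19/7) - 1*(-1561112)) = -1298282 - (-1075*(-170 + 19/7) + 1561112) = -1298282 - (-1075*(-1171/7) + 1561112) = -1298282 - (1258825/7 + 1561112) = -1298282 - 1*12186609/7 = -1298282 - 12186609/7 = -21274583/7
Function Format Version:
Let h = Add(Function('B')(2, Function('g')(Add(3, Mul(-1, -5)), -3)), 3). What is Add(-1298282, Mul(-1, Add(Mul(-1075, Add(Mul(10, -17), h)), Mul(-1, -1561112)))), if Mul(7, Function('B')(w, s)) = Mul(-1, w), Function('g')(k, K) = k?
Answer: Rational(-21274583, 7) ≈ -3.0392e+6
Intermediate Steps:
Function('B')(w, s) = Mul(Rational(-1, 7), w) (Function('B')(w, s) = Mul(Rational(1, 7), Mul(-1, w)) = Mul(Rational(-1, 7), w))
h = Rational(19, 7) (h = Add(Mul(Rational(-1, 7), 2), 3) = Add(Rational(-2, 7), 3) = Rational(19, 7) ≈ 2.7143)
Add(-1298282, Mul(-1, Add(Mul(-1075, Add(Mul(10, -17), h)), Mul(-1, -1561112)))) = Add(-1298282, Mul(-1, Add(Mul(-1075, Add(Mul(10, -17), Rational(19, 7))), Mul(-1, -1561112)))) = Add(-1298282, Mul(-1, Add(Mul(-1075, Add(-170, Rational(19, 7))), 1561112))) = Add(-1298282, Mul(-1, Add(Mul(-1075, Rational(-1171, 7)), 1561112))) = Add(-1298282, Mul(-1, Add(Rational(1258825, 7), 1561112))) = Add(-1298282, Mul(-1, Rational(12186609, 7))) = Add(-1298282, Rational(-12186609, 7)) = Rational(-21274583, 7)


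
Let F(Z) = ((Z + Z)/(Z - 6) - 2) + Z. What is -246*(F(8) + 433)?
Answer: -109962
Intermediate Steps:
F(Z) = -2 + Z + 2*Z/(-6 + Z) (F(Z) = ((2*Z)/(-6 + Z) - 2) + Z = (2*Z/(-6 + Z) - 2) + Z = (-2 + 2*Z/(-6 + Z)) + Z = -2 + Z + 2*Z/(-6 + Z))
-246*(F(8) + 433) = -246*((12 + 8**2 - 6*8)/(-6 + 8) + 433) = -246*((12 + 64 - 48)/2 + 433) = -246*((1/2)*28 + 433) = -246*(14 + 433) = -246*447 = -109962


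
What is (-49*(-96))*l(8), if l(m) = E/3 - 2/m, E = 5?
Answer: 6664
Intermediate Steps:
l(m) = 5/3 - 2/m
(-49*(-96))*l(8) = (-49*(-96))*(5/3 - 2/8) = 4704*(5/3 - 2*1/8) = 4704*(5/3 - 1/4) = 4704*(17/12) = 6664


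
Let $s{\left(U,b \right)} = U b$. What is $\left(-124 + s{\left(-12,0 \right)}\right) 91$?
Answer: $-11284$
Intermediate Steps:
$\left(-124 + s{\left(-12,0 \right)}\right) 91 = \left(-124 - 0\right) 91 = \left(-124 + 0\right) 91 = \left(-124\right) 91 = -11284$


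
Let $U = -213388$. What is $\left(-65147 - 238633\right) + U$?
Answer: $-517168$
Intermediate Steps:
$\left(-65147 - 238633\right) + U = \left(-65147 - 238633\right) - 213388 = -303780 - 213388 = -517168$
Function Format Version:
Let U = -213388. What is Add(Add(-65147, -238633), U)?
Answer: -517168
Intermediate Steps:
Add(Add(-65147, -238633), U) = Add(Add(-65147, -238633), -213388) = Add(-303780, -213388) = -517168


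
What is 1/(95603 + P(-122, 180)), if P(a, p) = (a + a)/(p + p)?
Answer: 90/8604209 ≈ 1.0460e-5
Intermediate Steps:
P(a, p) = a/p (P(a, p) = (2*a)/((2*p)) = (2*a)*(1/(2*p)) = a/p)
1/(95603 + P(-122, 180)) = 1/(95603 - 122/180) = 1/(95603 - 122*1/180) = 1/(95603 - 61/90) = 1/(8604209/90) = 90/8604209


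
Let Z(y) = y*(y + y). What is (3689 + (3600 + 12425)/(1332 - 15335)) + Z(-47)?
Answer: 113506296/14003 ≈ 8105.9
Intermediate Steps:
Z(y) = 2*y² (Z(y) = y*(2*y) = 2*y²)
(3689 + (3600 + 12425)/(1332 - 15335)) + Z(-47) = (3689 + (3600 + 12425)/(1332 - 15335)) + 2*(-47)² = (3689 + 16025/(-14003)) + 2*2209 = (3689 + 16025*(-1/14003)) + 4418 = (3689 - 16025/14003) + 4418 = 51641042/14003 + 4418 = 113506296/14003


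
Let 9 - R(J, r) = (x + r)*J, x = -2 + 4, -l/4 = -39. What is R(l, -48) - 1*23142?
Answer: -15957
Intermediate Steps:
l = 156 (l = -4*(-39) = 156)
x = 2
R(J, r) = 9 - J*(2 + r) (R(J, r) = 9 - (2 + r)*J = 9 - J*(2 + r))
R(l, -48) - 1*23142 = (9 - 2*156 - 1*156*(-48)) - 1*23142 = (9 - 312 + 7488) - 23142 = 7185 - 23142 = -15957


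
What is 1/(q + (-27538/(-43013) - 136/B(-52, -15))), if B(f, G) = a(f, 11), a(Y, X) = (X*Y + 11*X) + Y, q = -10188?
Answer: -21635539/220403169950 ≈ -9.8163e-5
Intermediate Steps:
a(Y, X) = Y + 11*X + X*Y (a(Y, X) = (11*X + X*Y) + Y = Y + 11*X + X*Y)
B(f, G) = 121 + 12*f (B(f, G) = f + 11*11 + 11*f = f + 121 + 11*f = 121 + 12*f)
1/(q + (-27538/(-43013) - 136/B(-52, -15))) = 1/(-10188 + (-27538/(-43013) - 136/(121 + 12*(-52)))) = 1/(-10188 + (-27538*(-1/43013) - 136/(121 - 624))) = 1/(-10188 + (27538/43013 - 136/(-503))) = 1/(-10188 + (27538/43013 - 136*(-1/503))) = 1/(-10188 + (27538/43013 + 136/503)) = 1/(-10188 + 19701382/21635539) = 1/(-220403169950/21635539) = -21635539/220403169950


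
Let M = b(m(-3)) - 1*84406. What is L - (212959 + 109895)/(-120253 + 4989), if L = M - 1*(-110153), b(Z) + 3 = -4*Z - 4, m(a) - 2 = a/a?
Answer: 1482917523/57632 ≈ 25731.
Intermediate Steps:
m(a) = 3 (m(a) = 2 + a/a = 2 + 1 = 3)
b(Z) = -7 - 4*Z (b(Z) = -3 + (-4*Z - 4) = -3 + (-4 - 4*Z) = -7 - 4*Z)
M = -84425 (M = (-7 - 4*3) - 1*84406 = (-7 - 12) - 84406 = -19 - 84406 = -84425)
L = 25728 (L = -84425 - 1*(-110153) = -84425 + 110153 = 25728)
L - (212959 + 109895)/(-120253 + 4989) = 25728 - (212959 + 109895)/(-120253 + 4989) = 25728 - 322854/(-115264) = 25728 - 322854*(-1)/115264 = 25728 - 1*(-161427/57632) = 25728 + 161427/57632 = 1482917523/57632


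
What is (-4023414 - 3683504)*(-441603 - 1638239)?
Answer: 16029171746956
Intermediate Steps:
(-4023414 - 3683504)*(-441603 - 1638239) = -7706918*(-2079842) = 16029171746956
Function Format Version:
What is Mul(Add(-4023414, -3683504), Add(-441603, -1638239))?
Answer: 16029171746956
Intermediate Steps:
Mul(Add(-4023414, -3683504), Add(-441603, -1638239)) = Mul(-7706918, -2079842) = 16029171746956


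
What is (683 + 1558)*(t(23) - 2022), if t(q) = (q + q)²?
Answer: 210654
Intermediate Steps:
t(q) = 4*q² (t(q) = (2*q)² = 4*q²)
(683 + 1558)*(t(23) - 2022) = (683 + 1558)*(4*23² - 2022) = 2241*(4*529 - 2022) = 2241*(2116 - 2022) = 2241*94 = 210654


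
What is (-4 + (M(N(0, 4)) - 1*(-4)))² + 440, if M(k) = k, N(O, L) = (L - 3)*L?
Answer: 456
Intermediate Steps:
N(O, L) = L*(-3 + L) (N(O, L) = (-3 + L)*L = L*(-3 + L))
(-4 + (M(N(0, 4)) - 1*(-4)))² + 440 = (-4 + (4*(-3 + 4) - 1*(-4)))² + 440 = (-4 + (4*1 + 4))² + 440 = (-4 + (4 + 4))² + 440 = (-4 + 8)² + 440 = 4² + 440 = 16 + 440 = 456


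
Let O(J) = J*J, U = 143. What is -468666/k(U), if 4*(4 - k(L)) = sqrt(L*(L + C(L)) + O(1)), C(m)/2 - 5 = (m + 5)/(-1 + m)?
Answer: 532404576/389117 + 937332*sqrt(27949931)/389117 ≈ 14103.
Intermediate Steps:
O(J) = J**2
C(m) = 10 + 2*(5 + m)/(-1 + m) (C(m) = 10 + 2*((m + 5)/(-1 + m)) = 10 + 2*((5 + m)/(-1 + m)) = 10 + 2*(5 + m)/(-1 + m))
k(L) = 4 - sqrt(1 + L*(L + 12*L/(-1 + L)))/4 (k(L) = 4 - sqrt(L*(L + 12*L/(-1 + L)) + 1**2)/4 = 4 - sqrt(L*(L + 12*L/(-1 + L)) + 1)/4 = 4 - sqrt(1 + L*(L + 12*L/(-1 + L)))/4)
-468666/k(U) = -468666/(4 - sqrt(-1 + 143 + 143**3 + 11*143**2)/sqrt(-1 + 143)/4) = -468666/(4 - sqrt(142)*sqrt(-1 + 143 + 2924207 + 11*20449)/142/4) = -468666/(4 - sqrt(142)*sqrt(-1 + 143 + 2924207 + 224939)/142/4) = -468666/(4 - 2*sqrt(27949931)/71/4) = -468666/(4 - sqrt(27949931)/142)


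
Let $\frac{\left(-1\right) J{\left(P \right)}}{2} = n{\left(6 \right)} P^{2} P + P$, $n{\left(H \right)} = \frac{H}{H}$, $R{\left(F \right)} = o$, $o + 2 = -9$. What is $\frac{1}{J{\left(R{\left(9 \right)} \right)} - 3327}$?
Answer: $- \frac{1}{643} \approx -0.0015552$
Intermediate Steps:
$o = -11$ ($o = -2 - 9 = -11$)
$R{\left(F \right)} = -11$
$n{\left(H \right)} = 1$
$J{\left(P \right)} = - 2 P - 2 P^{3}$ ($J{\left(P \right)} = - 2 \left(1 P^{2} P + P\right) = - 2 \left(P^{2} P + P\right) = - 2 \left(P^{3} + P\right) = - 2 \left(P + P^{3}\right) = - 2 P - 2 P^{3}$)
$\frac{1}{J{\left(R{\left(9 \right)} \right)} - 3327} = \frac{1}{\left(-2\right) \left(-11\right) \left(1 + \left(-11\right)^{2}\right) - 3327} = \frac{1}{\left(-2\right) \left(-11\right) \left(1 + 121\right) - 3327} = \frac{1}{\left(-2\right) \left(-11\right) 122 - 3327} = \frac{1}{2684 - 3327} = \frac{1}{-643} = - \frac{1}{643}$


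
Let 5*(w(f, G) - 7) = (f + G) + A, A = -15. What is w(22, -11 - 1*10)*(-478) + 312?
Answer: -8478/5 ≈ -1695.6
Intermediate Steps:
w(f, G) = 4 + G/5 + f/5 (w(f, G) = 7 + ((f + G) - 15)/5 = 7 + ((G + f) - 15)/5 = 7 + (-15 + G + f)/5 = 7 + (-3 + G/5 + f/5) = 4 + G/5 + f/5)
w(22, -11 - 1*10)*(-478) + 312 = (4 + (-11 - 1*10)/5 + (⅕)*22)*(-478) + 312 = (4 + (-11 - 10)/5 + 22/5)*(-478) + 312 = (4 + (⅕)*(-21) + 22/5)*(-478) + 312 = (4 - 21/5 + 22/5)*(-478) + 312 = (21/5)*(-478) + 312 = -10038/5 + 312 = -8478/5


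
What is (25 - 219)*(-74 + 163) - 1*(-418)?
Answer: -16848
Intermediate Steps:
(25 - 219)*(-74 + 163) - 1*(-418) = -194*89 + 418 = -17266 + 418 = -16848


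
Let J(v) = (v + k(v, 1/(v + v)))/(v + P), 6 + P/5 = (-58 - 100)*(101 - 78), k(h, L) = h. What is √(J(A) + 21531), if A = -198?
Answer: √1821989512533/9199 ≈ 146.73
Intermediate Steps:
P = -18200 (P = -30 + 5*((-58 - 100)*(101 - 78)) = -30 + 5*(-158*23) = -30 + 5*(-3634) = -30 - 18170 = -18200)
J(v) = 2*v/(-18200 + v) (J(v) = (v + v)/(v - 18200) = (2*v)/(-18200 + v) = 2*v/(-18200 + v))
√(J(A) + 21531) = √(2*(-198)/(-18200 - 198) + 21531) = √(2*(-198)/(-18398) + 21531) = √(2*(-198)*(-1/18398) + 21531) = √(198/9199 + 21531) = √(198063867/9199) = √1821989512533/9199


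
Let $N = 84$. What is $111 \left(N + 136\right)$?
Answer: $24420$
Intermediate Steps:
$111 \left(N + 136\right) = 111 \left(84 + 136\right) = 111 \cdot 220 = 24420$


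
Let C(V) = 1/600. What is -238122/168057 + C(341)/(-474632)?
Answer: -7534688092273/5317682001600 ≈ -1.4169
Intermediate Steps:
C(V) = 1/600
-238122/168057 + C(341)/(-474632) = -238122/168057 + (1/600)/(-474632) = -238122*1/168057 + (1/600)*(-1/474632) = -26458/18673 - 1/284779200 = -7534688092273/5317682001600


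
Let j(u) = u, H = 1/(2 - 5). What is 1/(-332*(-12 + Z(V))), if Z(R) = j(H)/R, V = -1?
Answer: 3/11620 ≈ 0.00025818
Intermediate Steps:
H = -⅓ (H = 1/(-3) = -⅓ ≈ -0.33333)
Z(R) = -1/(3*R)
1/(-332*(-12 + Z(V))) = 1/(-332*(-12 - ⅓/(-1))) = 1/(-332*(-12 - ⅓*(-1))) = 1/(-332*(-12 + ⅓)) = 1/(-332*(-35/3)) = 1/(11620/3) = 3/11620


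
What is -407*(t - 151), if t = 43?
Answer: 43956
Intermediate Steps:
-407*(t - 151) = -407*(43 - 151) = -407*(-108) = 43956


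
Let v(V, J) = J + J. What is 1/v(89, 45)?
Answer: 1/90 ≈ 0.011111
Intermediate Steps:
v(V, J) = 2*J
1/v(89, 45) = 1/(2*45) = 1/90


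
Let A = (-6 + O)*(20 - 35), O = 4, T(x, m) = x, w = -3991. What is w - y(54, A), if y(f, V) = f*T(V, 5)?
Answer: -5611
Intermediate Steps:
A = 30 (A = (-6 + 4)*(20 - 35) = -2*(-15) = 30)
y(f, V) = V*f (y(f, V) = f*V = V*f)
w - y(54, A) = -3991 - 30*54 = -3991 - 1*1620 = -3991 - 1620 = -5611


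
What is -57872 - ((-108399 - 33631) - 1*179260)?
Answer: 263418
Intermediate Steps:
-57872 - ((-108399 - 33631) - 1*179260) = -57872 - (-142030 - 179260) = -57872 - 1*(-321290) = -57872 + 321290 = 263418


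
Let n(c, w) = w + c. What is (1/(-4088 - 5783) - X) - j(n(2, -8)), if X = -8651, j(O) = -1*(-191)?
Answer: 83508659/9871 ≈ 8460.0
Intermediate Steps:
n(c, w) = c + w
j(O) = 191
(1/(-4088 - 5783) - X) - j(n(2, -8)) = (1/(-4088 - 5783) - 1*(-8651)) - 1*191 = (1/(-9871) + 8651) - 191 = (-1/9871 + 8651) - 191 = 85394020/9871 - 191 = 83508659/9871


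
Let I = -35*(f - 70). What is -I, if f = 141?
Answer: 2485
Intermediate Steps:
I = -2485 (I = -35*(141 - 70) = -35*71 = -2485)
-I = -1*(-2485) = 2485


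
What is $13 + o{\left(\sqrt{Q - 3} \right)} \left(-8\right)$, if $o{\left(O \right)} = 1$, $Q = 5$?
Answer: $5$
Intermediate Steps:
$13 + o{\left(\sqrt{Q - 3} \right)} \left(-8\right) = 13 + 1 \left(-8\right) = 13 - 8 = 5$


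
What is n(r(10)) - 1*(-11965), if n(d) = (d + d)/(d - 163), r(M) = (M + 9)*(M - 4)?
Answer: 586057/49 ≈ 11960.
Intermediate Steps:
r(M) = (-4 + M)*(9 + M) (r(M) = (9 + M)*(-4 + M) = (-4 + M)*(9 + M))
n(d) = 2*d/(-163 + d) (n(d) = (2*d)/(-163 + d) = 2*d/(-163 + d))
n(r(10)) - 1*(-11965) = 2*(-36 + 10**2 + 5*10)/(-163 + (-36 + 10**2 + 5*10)) - 1*(-11965) = 2*(-36 + 100 + 50)/(-163 + (-36 + 100 + 50)) + 11965 = 2*114/(-163 + 114) + 11965 = 2*114/(-49) + 11965 = 2*114*(-1/49) + 11965 = -228/49 + 11965 = 586057/49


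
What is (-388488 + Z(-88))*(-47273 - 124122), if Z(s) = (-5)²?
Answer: 66580615885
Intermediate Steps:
Z(s) = 25
(-388488 + Z(-88))*(-47273 - 124122) = (-388488 + 25)*(-47273 - 124122) = -388463*(-171395) = 66580615885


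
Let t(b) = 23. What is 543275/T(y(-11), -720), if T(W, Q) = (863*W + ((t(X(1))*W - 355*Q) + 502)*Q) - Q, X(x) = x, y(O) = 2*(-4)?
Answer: -543275/184267144 ≈ -0.0029483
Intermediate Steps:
y(O) = -8
T(W, Q) = -Q + 863*W + Q*(502 - 355*Q + 23*W) (T(W, Q) = (863*W + ((23*W - 355*Q) + 502)*Q) - Q = (863*W + ((-355*Q + 23*W) + 502)*Q) - Q = (863*W + (502 - 355*Q + 23*W)*Q) - Q = (863*W + Q*(502 - 355*Q + 23*W)) - Q = -Q + 863*W + Q*(502 - 355*Q + 23*W))
543275/T(y(-11), -720) = 543275/(-355*(-720)² + 501*(-720) + 863*(-8) + 23*(-720)*(-8)) = 543275/(-355*518400 - 360720 - 6904 + 132480) = 543275/(-184032000 - 360720 - 6904 + 132480) = 543275/(-184267144) = 543275*(-1/184267144) = -543275/184267144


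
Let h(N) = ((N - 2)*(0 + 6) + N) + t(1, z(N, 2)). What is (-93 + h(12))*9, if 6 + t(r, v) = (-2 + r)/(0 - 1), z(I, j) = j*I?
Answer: -234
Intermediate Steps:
z(I, j) = I*j
t(r, v) = -4 - r (t(r, v) = -6 + (-2 + r)/(0 - 1) = -6 + (-2 + r)/(-1) = -6 + (-2 + r)*(-1) = -6 + (2 - r) = -4 - r)
h(N) = -17 + 7*N (h(N) = ((N - 2)*(0 + 6) + N) + (-4 - 1*1) = ((-2 + N)*6 + N) + (-4 - 1) = ((-12 + 6*N) + N) - 5 = (-12 + 7*N) - 5 = -17 + 7*N)
(-93 + h(12))*9 = (-93 + (-17 + 7*12))*9 = (-93 + (-17 + 84))*9 = (-93 + 67)*9 = -26*9 = -234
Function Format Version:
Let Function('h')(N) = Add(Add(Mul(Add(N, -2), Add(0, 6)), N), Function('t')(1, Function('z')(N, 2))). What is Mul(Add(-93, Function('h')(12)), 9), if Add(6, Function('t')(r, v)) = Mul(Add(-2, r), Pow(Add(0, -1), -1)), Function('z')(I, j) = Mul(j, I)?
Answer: -234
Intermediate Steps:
Function('z')(I, j) = Mul(I, j)
Function('t')(r, v) = Add(-4, Mul(-1, r)) (Function('t')(r, v) = Add(-6, Mul(Add(-2, r), Pow(Add(0, -1), -1))) = Add(-6, Mul(Add(-2, r), Pow(-1, -1))) = Add(-6, Mul(Add(-2, r), -1)) = Add(-6, Add(2, Mul(-1, r))) = Add(-4, Mul(-1, r)))
Function('h')(N) = Add(-17, Mul(7, N)) (Function('h')(N) = Add(Add(Mul(Add(N, -2), Add(0, 6)), N), Add(-4, Mul(-1, 1))) = Add(Add(Mul(Add(-2, N), 6), N), Add(-4, -1)) = Add(Add(Add(-12, Mul(6, N)), N), -5) = Add(Add(-12, Mul(7, N)), -5) = Add(-17, Mul(7, N)))
Mul(Add(-93, Function('h')(12)), 9) = Mul(Add(-93, Add(-17, Mul(7, 12))), 9) = Mul(Add(-93, Add(-17, 84)), 9) = Mul(Add(-93, 67), 9) = Mul(-26, 9) = -234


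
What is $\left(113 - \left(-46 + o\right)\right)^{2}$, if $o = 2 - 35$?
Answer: $36864$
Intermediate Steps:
$o = -33$ ($o = 2 - 35 = -33$)
$\left(113 - \left(-46 + o\right)\right)^{2} = \left(113 + \left(46 - -33\right)\right)^{2} = \left(113 + \left(46 + 33\right)\right)^{2} = \left(113 + 79\right)^{2} = 192^{2} = 36864$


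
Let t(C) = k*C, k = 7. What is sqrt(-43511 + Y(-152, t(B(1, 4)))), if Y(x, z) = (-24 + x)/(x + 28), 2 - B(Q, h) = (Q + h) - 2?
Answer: I*sqrt(41812707)/31 ≈ 208.59*I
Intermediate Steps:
B(Q, h) = 4 - Q - h (B(Q, h) = 2 - ((Q + h) - 2) = 2 - (-2 + Q + h) = 2 + (2 - Q - h) = 4 - Q - h)
t(C) = 7*C
Y(x, z) = (-24 + x)/(28 + x)
sqrt(-43511 + Y(-152, t(B(1, 4)))) = sqrt(-43511 + (-24 - 152)/(28 - 152)) = sqrt(-43511 - 176/(-124)) = sqrt(-43511 - 1/124*(-176)) = sqrt(-43511 + 44/31) = sqrt(-1348797/31) = I*sqrt(41812707)/31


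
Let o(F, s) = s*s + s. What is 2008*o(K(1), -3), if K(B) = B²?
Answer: 12048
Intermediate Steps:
o(F, s) = s + s² (o(F, s) = s² + s = s + s²)
2008*o(K(1), -3) = 2008*(-3*(1 - 3)) = 2008*(-3*(-2)) = 2008*6 = 12048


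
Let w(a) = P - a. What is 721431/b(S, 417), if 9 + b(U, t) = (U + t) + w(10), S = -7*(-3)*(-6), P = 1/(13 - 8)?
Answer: 3607155/1361 ≈ 2650.4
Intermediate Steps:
P = ⅕ (P = 1/5 = ⅕ ≈ 0.20000)
w(a) = ⅕ - a
S = -126 (S = 21*(-6) = -126)
b(U, t) = -94/5 + U + t (b(U, t) = -9 + ((U + t) + (⅕ - 1*10)) = -9 + ((U + t) + (⅕ - 10)) = -9 + ((U + t) - 49/5) = -9 + (-49/5 + U + t) = -94/5 + U + t)
721431/b(S, 417) = 721431/(-94/5 - 126 + 417) = 721431/(1361/5) = 721431*(5/1361) = 3607155/1361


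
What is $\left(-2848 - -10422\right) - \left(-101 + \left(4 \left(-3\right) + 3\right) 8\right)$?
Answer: $7747$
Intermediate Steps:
$\left(-2848 - -10422\right) - \left(-101 + \left(4 \left(-3\right) + 3\right) 8\right) = \left(-2848 + 10422\right) - \left(-101 + \left(-12 + 3\right) 8\right) = 7574 - \left(-101 - 72\right) = 7574 - -173 = 7574 + 173 = 7747$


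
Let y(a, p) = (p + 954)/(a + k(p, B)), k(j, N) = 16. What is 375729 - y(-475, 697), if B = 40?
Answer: 172461262/459 ≈ 3.7573e+5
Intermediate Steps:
y(a, p) = (954 + p)/(16 + a) (y(a, p) = (p + 954)/(a + 16) = (954 + p)/(16 + a))
375729 - y(-475, 697) = 375729 - (954 + 697)/(16 - 475) = 375729 - 1651/(-459) = 375729 - (-1)*1651/459 = 375729 - 1*(-1651/459) = 375729 + 1651/459 = 172461262/459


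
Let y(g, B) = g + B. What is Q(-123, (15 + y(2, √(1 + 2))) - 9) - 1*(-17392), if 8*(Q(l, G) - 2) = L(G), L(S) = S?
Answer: 17395 + √3/8 ≈ 17395.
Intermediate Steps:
y(g, B) = B + g
Q(l, G) = 2 + G/8
Q(-123, (15 + y(2, √(1 + 2))) - 9) - 1*(-17392) = (2 + ((15 + (√(1 + 2) + 2)) - 9)/8) - 1*(-17392) = (2 + ((15 + (√3 + 2)) - 9)/8) + 17392 = (2 + ((15 + (2 + √3)) - 9)/8) + 17392 = (2 + ((17 + √3) - 9)/8) + 17392 = (2 + (8 + √3)/8) + 17392 = (2 + (1 + √3/8)) + 17392 = (3 + √3/8) + 17392 = 17395 + √3/8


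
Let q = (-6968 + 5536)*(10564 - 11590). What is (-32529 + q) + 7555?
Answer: 1444258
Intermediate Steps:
q = 1469232 (q = -1432*(-1026) = 1469232)
(-32529 + q) + 7555 = (-32529 + 1469232) + 7555 = 1436703 + 7555 = 1444258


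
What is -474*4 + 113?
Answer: -1783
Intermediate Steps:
-474*4 + 113 = -79*24 + 113 = -1896 + 113 = -1783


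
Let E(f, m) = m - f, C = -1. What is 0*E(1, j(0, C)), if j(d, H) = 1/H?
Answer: 0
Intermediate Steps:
0*E(1, j(0, C)) = 0*(1/(-1) - 1*1) = 0*(-1 - 1) = 0*(-2) = 0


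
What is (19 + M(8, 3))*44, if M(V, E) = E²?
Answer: 1232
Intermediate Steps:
(19 + M(8, 3))*44 = (19 + 3²)*44 = (19 + 9)*44 = 28*44 = 1232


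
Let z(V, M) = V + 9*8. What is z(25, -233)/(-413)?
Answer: -97/413 ≈ -0.23487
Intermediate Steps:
z(V, M) = 72 + V (z(V, M) = V + 72 = 72 + V)
z(25, -233)/(-413) = (72 + 25)/(-413) = 97*(-1/413) = -97/413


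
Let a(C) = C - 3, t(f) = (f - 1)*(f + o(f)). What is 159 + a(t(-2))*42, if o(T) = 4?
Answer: -219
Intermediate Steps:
t(f) = (-1 + f)*(4 + f) (t(f) = (f - 1)*(f + 4) = (-1 + f)*(4 + f))
a(C) = -3 + C
159 + a(t(-2))*42 = 159 + (-3 + (-4 + (-2)² + 3*(-2)))*42 = 159 + (-3 + (-4 + 4 - 6))*42 = 159 + (-3 - 6)*42 = 159 - 9*42 = 159 - 378 = -219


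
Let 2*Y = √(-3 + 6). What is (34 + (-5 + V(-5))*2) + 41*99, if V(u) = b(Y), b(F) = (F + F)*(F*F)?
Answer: 4083 + 3*√3/2 ≈ 4085.6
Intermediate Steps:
Y = √3/2 (Y = √(-3 + 6)/2 = √3/2 ≈ 0.86602)
b(F) = 2*F³ (b(F) = (2*F)*F² = 2*F³)
V(u) = 3*√3/4 (V(u) = 2*(√3/2)³ = 2*(3*√3/8) = 3*√3/4)
(34 + (-5 + V(-5))*2) + 41*99 = (34 + (-5 + 3*√3/4)*2) + 41*99 = (34 + (-10 + 3*√3/2)) + 4059 = (24 + 3*√3/2) + 4059 = 4083 + 3*√3/2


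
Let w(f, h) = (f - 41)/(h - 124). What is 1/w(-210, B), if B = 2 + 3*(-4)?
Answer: 134/251 ≈ 0.53386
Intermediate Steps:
B = -10 (B = 2 - 12 = -10)
w(f, h) = (-41 + f)/(-124 + h)
1/w(-210, B) = 1/((-41 - 210)/(-124 - 10)) = 1/(-251/(-134)) = 1/(-1/134*(-251)) = 1/(251/134) = 134/251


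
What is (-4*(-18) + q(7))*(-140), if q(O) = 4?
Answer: -10640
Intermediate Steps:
(-4*(-18) + q(7))*(-140) = (-4*(-18) + 4)*(-140) = (72 + 4)*(-140) = 76*(-140) = -10640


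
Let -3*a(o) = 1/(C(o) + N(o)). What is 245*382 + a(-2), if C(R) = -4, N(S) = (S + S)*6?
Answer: 7861561/84 ≈ 93590.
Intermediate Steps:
N(S) = 12*S (N(S) = (2*S)*6 = 12*S)
a(o) = -1/(3*(-4 + 12*o))
245*382 + a(-2) = 245*382 - 1/(-12 + 36*(-2)) = 93590 - 1/(-12 - 72) = 93590 - 1/(-84) = 93590 - 1*(-1/84) = 93590 + 1/84 = 7861561/84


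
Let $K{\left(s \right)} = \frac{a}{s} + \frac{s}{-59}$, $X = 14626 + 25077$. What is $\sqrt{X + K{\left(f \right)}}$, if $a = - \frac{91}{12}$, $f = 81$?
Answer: $\frac{\sqrt{402994227111}}{3186} \approx 199.25$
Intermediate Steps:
$X = 39703$
$a = - \frac{91}{12}$ ($a = \left(-91\right) \frac{1}{12} = - \frac{91}{12} \approx -7.5833$)
$K{\left(s \right)} = - \frac{91}{12 s} - \frac{s}{59}$ ($K{\left(s \right)} = - \frac{91}{12 s} + \frac{s}{-59} = - \frac{91}{12 s} + s \left(- \frac{1}{59}\right) = - \frac{91}{12 s} - \frac{s}{59}$)
$\sqrt{X + K{\left(f \right)}} = \sqrt{39703 - \left(\frac{81}{59} + \frac{91}{12 \cdot 81}\right)} = \sqrt{39703 - \frac{84101}{57348}} = \sqrt{\frac{2276803543}{57348}} = \frac{\sqrt{402994227111}}{3186}$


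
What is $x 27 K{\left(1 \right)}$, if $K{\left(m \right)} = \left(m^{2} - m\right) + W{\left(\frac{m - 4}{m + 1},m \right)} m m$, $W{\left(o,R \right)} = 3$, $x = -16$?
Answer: $-1296$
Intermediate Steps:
$K{\left(m \right)} = - m + 4 m^{2}$ ($K{\left(m \right)} = \left(m^{2} - m\right) + 3 m m = \left(m^{2} - m\right) + 3 m^{2} = - m + 4 m^{2}$)
$x 27 K{\left(1 \right)} = \left(-16\right) 27 \cdot 1 \left(-1 + 4 \cdot 1\right) = - 432 \cdot 1 \left(-1 + 4\right) = - 432 \cdot 1 \cdot 3 = \left(-432\right) 3 = -1296$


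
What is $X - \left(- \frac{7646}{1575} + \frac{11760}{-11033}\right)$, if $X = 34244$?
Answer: $\frac{595160012218}{17376975} \approx 34250.0$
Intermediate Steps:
$X - \left(- \frac{7646}{1575} + \frac{11760}{-11033}\right) = 34244 - \left(- \frac{7646}{1575} + \frac{11760}{-11033}\right) = 34244 - \left(\left(-7646\right) \frac{1}{1575} + 11760 \left(- \frac{1}{11033}\right)\right) = 34244 - \left(- \frac{7646}{1575} - \frac{11760}{11033}\right) = 34244 - - \frac{102880318}{17376975} = 34244 + \frac{102880318}{17376975} = \frac{595160012218}{17376975}$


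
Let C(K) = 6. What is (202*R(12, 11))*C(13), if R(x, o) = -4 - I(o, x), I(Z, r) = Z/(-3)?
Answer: -404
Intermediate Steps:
I(Z, r) = -Z/3 (I(Z, r) = Z*(-1/3) = -Z/3)
R(x, o) = -4 + o/3 (R(x, o) = -4 - (-1)*o/3 = -4 + o/3)
(202*R(12, 11))*C(13) = (202*(-4 + (1/3)*11))*6 = (202*(-4 + 11/3))*6 = (202*(-1/3))*6 = -202/3*6 = -404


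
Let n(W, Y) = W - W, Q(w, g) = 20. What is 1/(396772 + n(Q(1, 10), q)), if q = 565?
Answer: 1/396772 ≈ 2.5203e-6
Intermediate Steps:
n(W, Y) = 0
1/(396772 + n(Q(1, 10), q)) = 1/(396772 + 0) = 1/396772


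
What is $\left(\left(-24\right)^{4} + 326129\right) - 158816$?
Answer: $499089$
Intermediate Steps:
$\left(\left(-24\right)^{4} + 326129\right) - 158816 = \left(331776 + 326129\right) - 158816 = 657905 - 158816 = 499089$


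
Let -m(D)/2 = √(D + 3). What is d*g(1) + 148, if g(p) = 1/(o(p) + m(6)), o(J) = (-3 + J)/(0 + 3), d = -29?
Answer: 3047/20 ≈ 152.35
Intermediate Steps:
o(J) = -1 + J/3 (o(J) = (-3 + J)/3 = (-3 + J)*(⅓) = -1 + J/3)
m(D) = -2*√(3 + D) (m(D) = -2*√(D + 3) = -2*√(3 + D))
g(p) = 1/(-7 + p/3) (g(p) = 1/((-1 + p/3) - 2*√(3 + 6)) = 1/((-1 + p/3) - 2*√9) = 1/((-1 + p/3) - 2*3) = 1/((-1 + p/3) - 6) = 1/(-7 + p/3))
d*g(1) + 148 = -87/(-21 + 1) + 148 = -87/(-20) + 148 = -87*(-1)/20 + 148 = -29*(-3/20) + 148 = 87/20 + 148 = 3047/20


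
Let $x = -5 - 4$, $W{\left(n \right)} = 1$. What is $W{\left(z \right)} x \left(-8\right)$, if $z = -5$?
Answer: $72$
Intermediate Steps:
$x = -9$ ($x = -5 - 4 = -9$)
$W{\left(z \right)} x \left(-8\right) = 1 \left(-9\right) \left(-8\right) = \left(-9\right) \left(-8\right) = 72$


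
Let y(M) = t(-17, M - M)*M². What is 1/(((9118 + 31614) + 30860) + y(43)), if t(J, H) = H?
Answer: 1/71592 ≈ 1.3968e-5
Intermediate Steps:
y(M) = 0 (y(M) = (M - M)*M² = 0*M² = 0)
1/(((9118 + 31614) + 30860) + y(43)) = 1/(((9118 + 31614) + 30860) + 0) = 1/((40732 + 30860) + 0) = 1/(71592 + 0) = 1/71592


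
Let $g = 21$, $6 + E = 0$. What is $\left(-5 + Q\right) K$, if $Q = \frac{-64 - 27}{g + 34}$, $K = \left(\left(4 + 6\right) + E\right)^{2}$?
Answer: $- \frac{5856}{55} \approx -106.47$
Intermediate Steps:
$E = -6$ ($E = -6 + 0 = -6$)
$K = 16$ ($K = \left(\left(4 + 6\right) - 6\right)^{2} = \left(10 - 6\right)^{2} = 4^{2} = 16$)
$Q = - \frac{91}{55}$ ($Q = \frac{-64 - 27}{21 + 34} = - \frac{91}{55} \approx -1.6545$)
$\left(-5 + Q\right) K = \left(-5 - \frac{91}{55}\right) 16 = \left(- \frac{366}{55}\right) 16 = - \frac{5856}{55}$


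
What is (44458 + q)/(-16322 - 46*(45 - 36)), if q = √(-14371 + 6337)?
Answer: -22229/8368 - I*√8034/16736 ≈ -2.6564 - 0.0053557*I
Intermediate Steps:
q = I*√8034 (q = √(-8034) = I*√8034 ≈ 89.633*I)
(44458 + q)/(-16322 - 46*(45 - 36)) = (44458 + I*√8034)/(-16322 - 46*(45 - 36)) = (44458 + I*√8034)/(-16322 - 46*9) = (44458 + I*√8034)/(-16322 - 414) = (44458 + I*√8034)/(-16736) = (44458 + I*√8034)*(-1/16736) = -22229/8368 - I*√8034/16736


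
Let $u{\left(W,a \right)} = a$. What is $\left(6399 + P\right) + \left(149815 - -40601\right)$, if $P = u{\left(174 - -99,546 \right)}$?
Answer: $197361$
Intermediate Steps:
$P = 546$
$\left(6399 + P\right) + \left(149815 - -40601\right) = \left(6399 + 546\right) + \left(149815 - -40601\right) = 6945 + \left(149815 + 40601\right) = 6945 + 190416 = 197361$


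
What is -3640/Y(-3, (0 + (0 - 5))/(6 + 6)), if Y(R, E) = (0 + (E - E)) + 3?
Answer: -3640/3 ≈ -1213.3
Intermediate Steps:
Y(R, E) = 3 (Y(R, E) = (0 + 0) + 3 = 0 + 3 = 3)
-3640/Y(-3, (0 + (0 - 5))/(6 + 6)) = -3640/3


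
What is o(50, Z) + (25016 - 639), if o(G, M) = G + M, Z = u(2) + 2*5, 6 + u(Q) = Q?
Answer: 24433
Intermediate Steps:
u(Q) = -6 + Q
Z = 6 (Z = (-6 + 2) + 2*5 = -4 + 10 = 6)
o(50, Z) + (25016 - 639) = (50 + 6) + (25016 - 639) = 56 + 24377 = 24433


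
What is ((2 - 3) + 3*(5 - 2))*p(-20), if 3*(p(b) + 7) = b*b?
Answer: 3032/3 ≈ 1010.7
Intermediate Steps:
p(b) = -7 + b**2/3 (p(b) = -7 + (b*b)/3 = -7 + b**2/3)
((2 - 3) + 3*(5 - 2))*p(-20) = ((2 - 3) + 3*(5 - 2))*(-7 + (1/3)*(-20)**2) = (-1 + 3*3)*(-7 + (1/3)*400) = (-1 + 9)*(-7 + 400/3) = 8*(379/3) = 3032/3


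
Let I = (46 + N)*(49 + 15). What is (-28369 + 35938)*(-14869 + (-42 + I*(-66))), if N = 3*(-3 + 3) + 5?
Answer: -1743405615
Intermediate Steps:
N = 5 (N = 3*0 + 5 = 0 + 5 = 5)
I = 3264 (I = (46 + 5)*(49 + 15) = 51*64 = 3264)
(-28369 + 35938)*(-14869 + (-42 + I*(-66))) = (-28369 + 35938)*(-14869 + (-42 + 3264*(-66))) = 7569*(-14869 + (-42 - 215424)) = 7569*(-14869 - 215466) = 7569*(-230335) = -1743405615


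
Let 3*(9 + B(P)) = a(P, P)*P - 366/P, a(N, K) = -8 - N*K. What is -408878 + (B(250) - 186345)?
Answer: -725529061/125 ≈ -5.8042e+6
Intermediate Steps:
a(N, K) = -8 - K*N
B(P) = -9 - 122/P + P*(-8 - P²)/3 (B(P) = -9 + ((-8 - P*P)*P - 366/P)/3 = -9 + ((-8 - P²)*P - 366/P)/3 = -9 + (P*(-8 - P²) - 366/P)/3 = -9 + (-366/P + P*(-8 - P²))/3 = -9 + (-122/P + P*(-8 - P²)/3) = -9 - 122/P + P*(-8 - P²)/3)
-408878 + (B(250) - 186345) = -408878 + ((⅓)*(-366 + 250*(-27 - 1*250*(8 + 250²)))/250 - 186345) = -408878 + ((⅓)*(1/250)*(-366 + 250*(-27 - 1*250*(8 + 62500))) - 186345) = -408878 + ((⅓)*(1/250)*(-366 + 250*(-27 - 1*250*62508)) - 186345) = -408878 + ((⅓)*(1/250)*(-366 + 250*(-27 - 15627000)) - 186345) = -408878 + ((⅓)*(1/250)*(-366 + 250*(-15627027)) - 186345) = -408878 + ((⅓)*(1/250)*(-366 - 3906756750) - 186345) = -408878 + ((⅓)*(1/250)*(-3906757116) - 186345) = -408878 + (-651126186/125 - 186345) = -408878 - 674419311/125 = -725529061/125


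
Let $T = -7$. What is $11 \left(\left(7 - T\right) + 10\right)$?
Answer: $264$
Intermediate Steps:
$11 \left(\left(7 - T\right) + 10\right) = 11 \left(\left(7 - -7\right) + 10\right) = 11 \left(\left(7 + 7\right) + 10\right) = 11 \left(14 + 10\right) = 11 \cdot 24 = 264$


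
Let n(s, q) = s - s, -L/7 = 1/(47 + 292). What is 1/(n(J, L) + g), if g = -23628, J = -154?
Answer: -1/23628 ≈ -4.2323e-5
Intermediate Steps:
L = -7/339 (L = -7/(47 + 292) = -7/339 ≈ -0.020649)
n(s, q) = 0
1/(n(J, L) + g) = 1/(0 - 23628) = 1/(-23628) = -1/23628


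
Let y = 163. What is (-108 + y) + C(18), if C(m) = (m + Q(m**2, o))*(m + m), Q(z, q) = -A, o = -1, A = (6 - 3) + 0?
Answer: 595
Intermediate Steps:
A = 3 (A = 3 + 0 = 3)
Q(z, q) = -3 (Q(z, q) = -1*3 = -3)
C(m) = 2*m*(-3 + m) (C(m) = (m - 3)*(m + m) = (-3 + m)*(2*m) = 2*m*(-3 + m))
(-108 + y) + C(18) = (-108 + 163) + 2*18*(-3 + 18) = 55 + 2*18*15 = 55 + 540 = 595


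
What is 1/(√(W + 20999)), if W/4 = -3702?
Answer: √6191/6191 ≈ 0.012709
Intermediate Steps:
W = -14808 (W = 4*(-3702) = -14808)
1/(√(W + 20999)) = 1/(√(-14808 + 20999)) = 1/(√6191) = √6191/6191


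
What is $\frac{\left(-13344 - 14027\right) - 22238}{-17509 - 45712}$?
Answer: $\frac{49609}{63221} \approx 0.78469$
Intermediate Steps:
$\frac{\left(-13344 - 14027\right) - 22238}{-17509 - 45712} = \frac{\left(-13344 - 14027\right) - 22238}{-63221} = \left(-27371 - 22238\right) \left(- \frac{1}{63221}\right) = \left(-49609\right) \left(- \frac{1}{63221}\right) = \frac{49609}{63221}$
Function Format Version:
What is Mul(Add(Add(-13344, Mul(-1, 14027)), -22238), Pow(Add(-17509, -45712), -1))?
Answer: Rational(49609, 63221) ≈ 0.78469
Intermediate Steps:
Mul(Add(Add(-13344, Mul(-1, 14027)), -22238), Pow(Add(-17509, -45712), -1)) = Mul(Add(Add(-13344, -14027), -22238), Pow(-63221, -1)) = Mul(Add(-27371, -22238), Rational(-1, 63221)) = Mul(-49609, Rational(-1, 63221)) = Rational(49609, 63221)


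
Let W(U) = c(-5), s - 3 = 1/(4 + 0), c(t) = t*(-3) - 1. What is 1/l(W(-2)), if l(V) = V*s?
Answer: 2/91 ≈ 0.021978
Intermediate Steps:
c(t) = -1 - 3*t (c(t) = -3*t - 1 = -1 - 3*t)
s = 13/4 (s = 3 + 1/(4 + 0) = 3 + 1/4 = 13/4 ≈ 3.2500)
W(U) = 14 (W(U) = -1 - 3*(-5) = -1 + 15 = 14)
l(V) = 13*V/4 (l(V) = V*(13/4) = 13*V/4)
1/l(W(-2)) = 1/((13/4)*14) = 1/(91/2) = 2/91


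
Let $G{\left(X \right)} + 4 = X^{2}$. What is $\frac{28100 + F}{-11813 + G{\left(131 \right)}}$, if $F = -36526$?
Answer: $- \frac{4213}{2672} \approx -1.5767$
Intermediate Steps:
$G{\left(X \right)} = -4 + X^{2}$
$\frac{28100 + F}{-11813 + G{\left(131 \right)}} = \frac{28100 - 36526}{-11813 - \left(4 - 131^{2}\right)} = - \frac{8426}{-11813 + \left(-4 + 17161\right)} = - \frac{8426}{-11813 + 17157} = - \frac{8426}{5344} = \left(-8426\right) \frac{1}{5344} = - \frac{4213}{2672}$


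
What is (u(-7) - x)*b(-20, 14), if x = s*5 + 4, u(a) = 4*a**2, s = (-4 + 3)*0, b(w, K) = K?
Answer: 2688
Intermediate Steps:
s = 0 (s = -1*0 = 0)
x = 4 (x = 0*5 + 4 = 0 + 4 = 4)
(u(-7) - x)*b(-20, 14) = (4*(-7)**2 - 1*4)*14 = (4*49 - 4)*14 = (196 - 4)*14 = 192*14 = 2688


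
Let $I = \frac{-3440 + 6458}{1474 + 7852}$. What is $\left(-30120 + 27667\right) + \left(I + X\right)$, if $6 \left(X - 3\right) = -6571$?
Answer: $- \frac{99177619}{27978} \approx -3544.8$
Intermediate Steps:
$X = - \frac{6553}{6}$ ($X = 3 + \frac{1}{6} \left(-6571\right) = 3 - \frac{6571}{6} = - \frac{6553}{6} \approx -1092.2$)
$I = \frac{1509}{4663}$ ($I = \frac{3018}{9326} = 3018 \cdot \frac{1}{9326} = \frac{1509}{4663} \approx 0.32361$)
$\left(-30120 + 27667\right) + \left(I + X\right) = \left(-30120 + 27667\right) + \left(\frac{1509}{4663} - \frac{6553}{6}\right) = -2453 - \frac{30547585}{27978} = - \frac{99177619}{27978}$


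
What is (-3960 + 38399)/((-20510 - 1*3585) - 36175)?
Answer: -34439/60270 ≈ -0.57141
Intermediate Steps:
(-3960 + 38399)/((-20510 - 1*3585) - 36175) = 34439/((-20510 - 3585) - 36175) = 34439/(-24095 - 36175) = 34439/(-60270) = 34439*(-1/60270) = -34439/60270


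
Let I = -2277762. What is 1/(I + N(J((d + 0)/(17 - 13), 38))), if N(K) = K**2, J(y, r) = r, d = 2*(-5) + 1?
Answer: -1/2276318 ≈ -4.3931e-7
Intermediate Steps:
d = -9 (d = -10 + 1 = -9)
1/(I + N(J((d + 0)/(17 - 13), 38))) = 1/(-2277762 + 38**2) = 1/(-2277762 + 1444) = 1/(-2276318) = -1/2276318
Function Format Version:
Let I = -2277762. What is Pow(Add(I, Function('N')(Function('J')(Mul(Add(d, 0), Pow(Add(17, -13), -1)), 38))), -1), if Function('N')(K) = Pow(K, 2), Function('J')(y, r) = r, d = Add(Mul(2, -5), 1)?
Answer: Rational(-1, 2276318) ≈ -4.3931e-7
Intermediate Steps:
d = -9 (d = Add(-10, 1) = -9)
Pow(Add(I, Function('N')(Function('J')(Mul(Add(d, 0), Pow(Add(17, -13), -1)), 38))), -1) = Pow(Add(-2277762, Pow(38, 2)), -1) = Pow(Add(-2277762, 1444), -1) = Pow(-2276318, -1) = Rational(-1, 2276318)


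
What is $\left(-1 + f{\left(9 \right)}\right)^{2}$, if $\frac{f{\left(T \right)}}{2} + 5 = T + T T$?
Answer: $28561$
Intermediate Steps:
$f{\left(T \right)} = -10 + 2 T + 2 T^{2}$ ($f{\left(T \right)} = -10 + 2 \left(T + T T\right) = -10 + 2 \left(T + T^{2}\right) = -10 + \left(2 T + 2 T^{2}\right) = -10 + 2 T + 2 T^{2}$)
$\left(-1 + f{\left(9 \right)}\right)^{2} = \left(-1 + \left(-10 + 2 \cdot 9 + 2 \cdot 9^{2}\right)\right)^{2} = \left(-1 + \left(-10 + 18 + 2 \cdot 81\right)\right)^{2} = \left(-1 + \left(-10 + 18 + 162\right)\right)^{2} = \left(-1 + 170\right)^{2} = 169^{2} = 28561$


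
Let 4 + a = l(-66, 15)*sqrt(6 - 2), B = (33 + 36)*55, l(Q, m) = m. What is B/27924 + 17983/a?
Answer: 6439179/9308 ≈ 691.79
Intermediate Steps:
B = 3795 (B = 69*55 = 3795)
a = 26 (a = -4 + 15*sqrt(6 - 2) = -4 + 15*sqrt(4) = -4 + 15*2 = -4 + 30 = 26)
B/27924 + 17983/a = 3795/27924 + 17983/26 = 3795*(1/27924) + 17983*(1/26) = 1265/9308 + 17983/26 = 6439179/9308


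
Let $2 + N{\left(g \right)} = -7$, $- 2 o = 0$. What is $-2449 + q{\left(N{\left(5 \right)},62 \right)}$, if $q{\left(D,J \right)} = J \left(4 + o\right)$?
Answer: $-2201$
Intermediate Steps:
$o = 0$ ($o = \left(- \frac{1}{2}\right) 0 = 0$)
$N{\left(g \right)} = -9$ ($N{\left(g \right)} = -2 - 7 = -9$)
$q{\left(D,J \right)} = 4 J$ ($q{\left(D,J \right)} = J \left(4 + 0\right) = J 4 = 4 J$)
$-2449 + q{\left(N{\left(5 \right)},62 \right)} = -2449 + 4 \cdot 62 = -2449 + 248 = -2201$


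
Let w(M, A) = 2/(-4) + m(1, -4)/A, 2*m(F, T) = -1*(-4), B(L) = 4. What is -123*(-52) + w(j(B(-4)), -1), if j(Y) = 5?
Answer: 12787/2 ≈ 6393.5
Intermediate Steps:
m(F, T) = 2 (m(F, T) = (-1*(-4))/2 = (½)*4 = 2)
w(M, A) = -½ + 2/A (w(M, A) = 2/(-4) + 2/A = 2*(-¼) + 2/A = -½ + 2/A)
-123*(-52) + w(j(B(-4)), -1) = -123*(-52) + (½)*(4 - 1*(-1))/(-1) = 6396 + (½)*(-1)*(4 + 1) = 6396 + (½)*(-1)*5 = 6396 - 5/2 = 12787/2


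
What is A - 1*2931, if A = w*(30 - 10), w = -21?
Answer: -3351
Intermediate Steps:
A = -420 (A = -21*(30 - 10) = -21*20 = -420)
A - 1*2931 = -420 - 1*2931 = -420 - 2931 = -3351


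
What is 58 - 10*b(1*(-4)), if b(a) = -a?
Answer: 18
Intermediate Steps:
58 - 10*b(1*(-4)) = 58 - (-10)*1*(-4) = 58 - (-10)*(-4) = 58 - 10*4 = 58 - 40 = 18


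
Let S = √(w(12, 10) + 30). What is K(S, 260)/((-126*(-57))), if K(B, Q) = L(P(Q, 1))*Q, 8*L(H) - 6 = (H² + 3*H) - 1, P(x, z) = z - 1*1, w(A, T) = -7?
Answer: 325/14364 ≈ 0.022626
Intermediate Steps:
P(x, z) = -1 + z (P(x, z) = z - 1 = -1 + z)
L(H) = 5/8 + H²/8 + 3*H/8 (L(H) = ¾ + ((H² + 3*H) - 1)/8 = ¾ + (-1 + H² + 3*H)/8 = ¾ + (-⅛ + H²/8 + 3*H/8) = 5/8 + H²/8 + 3*H/8)
S = √23 (S = √(-7 + 30) = √23 ≈ 4.7958)
K(B, Q) = 5*Q/8 (K(B, Q) = (5/8 + (-1 + 1)²/8 + 3*(-1 + 1)/8)*Q = (5/8 + (⅛)*0² + (3/8)*0)*Q = (5/8 + (⅛)*0 + 0)*Q = (5/8 + 0 + 0)*Q = 5*Q/8)
K(S, 260)/((-126*(-57))) = ((5/8)*260)/((-126*(-57))) = (325/2)/7182 = (325/2)*(1/7182) = 325/14364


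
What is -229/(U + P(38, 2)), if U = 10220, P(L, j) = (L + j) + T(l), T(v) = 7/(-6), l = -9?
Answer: -1374/61553 ≈ -0.022322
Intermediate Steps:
T(v) = -7/6 (T(v) = 7*(-⅙) = -7/6)
P(L, j) = -7/6 + L + j (P(L, j) = (L + j) - 7/6 = -7/6 + L + j)
-229/(U + P(38, 2)) = -229/(10220 + (-7/6 + 38 + 2)) = -229/(10220 + 233/6) = -229/(61553/6) = (6/61553)*(-229) = -1374/61553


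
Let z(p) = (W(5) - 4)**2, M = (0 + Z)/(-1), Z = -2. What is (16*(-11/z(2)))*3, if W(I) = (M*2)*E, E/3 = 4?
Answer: -3/11 ≈ -0.27273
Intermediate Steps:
M = 2 (M = (0 - 2)/(-1) = -2*(-1) = 2)
E = 12 (E = 3*4 = 12)
W(I) = 48 (W(I) = (2*2)*12 = 4*12 = 48)
z(p) = 1936 (z(p) = (48 - 4)**2 = 44**2 = 1936)
(16*(-11/z(2)))*3 = (16*(-11/1936))*3 = (16*(-11*1/1936))*3 = (16*(-1/176))*3 = -1/11*3 = -3/11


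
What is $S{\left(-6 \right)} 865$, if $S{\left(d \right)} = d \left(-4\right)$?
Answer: $20760$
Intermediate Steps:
$S{\left(d \right)} = - 4 d$
$S{\left(-6 \right)} 865 = \left(-4\right) \left(-6\right) 865 = 24 \cdot 865 = 20760$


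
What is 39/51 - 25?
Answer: -412/17 ≈ -24.235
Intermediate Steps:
39/51 - 25 = 39*(1/51) - 25 = 13/17 - 25 = -412/17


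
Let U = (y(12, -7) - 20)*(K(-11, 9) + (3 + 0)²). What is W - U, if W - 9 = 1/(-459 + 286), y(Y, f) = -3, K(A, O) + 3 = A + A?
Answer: -62108/173 ≈ -359.01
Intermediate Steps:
K(A, O) = -3 + 2*A (K(A, O) = -3 + (A + A) = -3 + 2*A)
W = 1556/173 (W = 9 + 1/(-459 + 286) = 9 + 1/(-173) = 9 - 1/173 = 1556/173 ≈ 8.9942)
U = 368 (U = (-3 - 20)*((-3 + 2*(-11)) + (3 + 0)²) = -23*((-3 - 22) + 3²) = -23*(-25 + 9) = -23*(-16) = 368)
W - U = 1556/173 - 1*368 = 1556/173 - 368 = -62108/173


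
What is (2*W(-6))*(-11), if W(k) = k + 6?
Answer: 0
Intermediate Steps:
W(k) = 6 + k
(2*W(-6))*(-11) = (2*(6 - 6))*(-11) = (2*0)*(-11) = 0*(-11) = 0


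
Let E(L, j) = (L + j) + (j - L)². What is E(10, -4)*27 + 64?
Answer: 5518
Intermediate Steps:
E(L, j) = L + j + (j - L)²
E(10, -4)*27 + 64 = (10 - 4 + (10 - 1*(-4))²)*27 + 64 = (10 - 4 + (10 + 4)²)*27 + 64 = (10 - 4 + 14²)*27 + 64 = (10 - 4 + 196)*27 + 64 = 202*27 + 64 = 5454 + 64 = 5518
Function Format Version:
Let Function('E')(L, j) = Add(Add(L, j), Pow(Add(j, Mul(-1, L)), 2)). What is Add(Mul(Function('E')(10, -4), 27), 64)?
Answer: 5518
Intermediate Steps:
Function('E')(L, j) = Add(L, j, Pow(Add(j, Mul(-1, L)), 2))
Add(Mul(Function('E')(10, -4), 27), 64) = Add(Mul(Add(10, -4, Pow(Add(10, Mul(-1, -4)), 2)), 27), 64) = Add(Mul(Add(10, -4, Pow(Add(10, 4), 2)), 27), 64) = Add(Mul(Add(10, -4, Pow(14, 2)), 27), 64) = Add(Mul(Add(10, -4, 196), 27), 64) = Add(Mul(202, 27), 64) = Add(5454, 64) = 5518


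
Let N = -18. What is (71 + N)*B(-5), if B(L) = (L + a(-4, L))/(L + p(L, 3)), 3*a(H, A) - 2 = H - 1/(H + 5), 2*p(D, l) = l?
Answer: 636/7 ≈ 90.857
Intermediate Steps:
p(D, l) = l/2
a(H, A) = ⅔ - 1/(3*(5 + H)) + H/3 (a(H, A) = ⅔ + (H - 1/(H + 5))/3 = ⅔ + (H - 1/(5 + H))/3 = ⅔ + (-1/(3*(5 + H)) + H/3) = ⅔ - 1/(3*(5 + H)) + H/3)
B(L) = (-1 + L)/(3/2 + L) (B(L) = (L + (9 + (-4)² + 7*(-4))/(3*(5 - 4)))/(L + (½)*3) = (L + (⅓)*(9 + 16 - 28)/1)/(L + 3/2) = (L + (⅓)*1*(-3))/(3/2 + L) = (L - 1)/(3/2 + L) = (-1 + L)/(3/2 + L))
(71 + N)*B(-5) = (71 - 18)*(2*(-1 - 5)/(3 + 2*(-5))) = 53*(2*(-6)/(3 - 10)) = 53*(2*(-6)/(-7)) = 53*(2*(-⅐)*(-6)) = 53*(12/7) = 636/7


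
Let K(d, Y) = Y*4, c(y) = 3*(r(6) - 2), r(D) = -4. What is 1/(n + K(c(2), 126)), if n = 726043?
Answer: 1/726547 ≈ 1.3764e-6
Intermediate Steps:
c(y) = -18 (c(y) = 3*(-4 - 2) = 3*(-6) = -18)
K(d, Y) = 4*Y
1/(n + K(c(2), 126)) = 1/(726043 + 4*126) = 1/(726043 + 504) = 1/726547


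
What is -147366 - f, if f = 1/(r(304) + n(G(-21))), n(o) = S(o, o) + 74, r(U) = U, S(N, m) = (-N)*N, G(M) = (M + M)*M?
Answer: -114583843835/777546 ≈ -1.4737e+5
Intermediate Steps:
G(M) = 2*M² (G(M) = (2*M)*M = 2*M²)
S(N, m) = -N²
n(o) = 74 - o² (n(o) = -o² + 74 = 74 - o²)
f = -1/777546 (f = 1/(304 + (74 - (2*(-21)²)²)) = 1/(304 + (74 - (2*441)²)) = 1/(304 + (74 - 1*882²)) = 1/(304 + (74 - 1*777924)) = 1/(304 + (74 - 777924)) = 1/(304 - 777850) = 1/(-777546) = -1/777546 ≈ -1.2861e-6)
-147366 - f = -147366 - 1*(-1/777546) = -147366 + 1/777546 = -114583843835/777546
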